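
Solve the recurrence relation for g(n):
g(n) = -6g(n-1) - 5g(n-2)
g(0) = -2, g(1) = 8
Characteristic equation: x² + 6x + 5 = 0, which factors as (x - (-5))(x - (-1)) = 0.
Roots r₁ = -5, r₂ = -1 (distinct).
General solution: g(n) = A·(-5)^n + B·(-1)^n.
From g(0) = -2: A + B = -2.
From g(1) = 8: -5A - B = 8.
Solving: A = - \frac{3}{2}, B = - \frac{1}{2}.
So g(n) = - \frac{\left(-1\right)^{n}}{2} - \frac{3 \left(-5\right)^{n}}{2}.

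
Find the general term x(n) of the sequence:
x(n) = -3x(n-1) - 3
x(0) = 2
First-order linear non-homogeneous.
Homogeneous solution: x_h(n) = A·(-3)^n.
Try constant particular solution x_p = K: K = -3K - 3 ⇒ K = - \frac{3}{4}.
General: x(n) = A·(-3)^n - \frac{3}{4}.
Apply x(0) = 2: A - \frac{3}{4} = 2 ⇒ A = \frac{11}{4}.
So x(n) = \frac{11 \left(-3\right)^{n}}{4} - \frac{3}{4}.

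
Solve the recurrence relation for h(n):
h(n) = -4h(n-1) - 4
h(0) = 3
First-order linear non-homogeneous.
Homogeneous solution: h_h(n) = A·(-4)^n.
Try constant particular solution h_p = K: K = -4K - 4 ⇒ K = - \frac{4}{5}.
General: h(n) = A·(-4)^n - \frac{4}{5}.
Apply h(0) = 3: A - \frac{4}{5} = 3 ⇒ A = \frac{19}{5}.
So h(n) = \frac{19 \left(-4\right)^{n}}{5} - \frac{4}{5}.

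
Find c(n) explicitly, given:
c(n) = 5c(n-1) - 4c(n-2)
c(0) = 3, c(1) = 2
Characteristic equation: x² - 5x + 4 = 0, which factors as (x - (4))(x - (1)) = 0.
Roots r₁ = 4, r₂ = 1 (distinct).
General solution: c(n) = A·(4)^n + B·(1)^n.
From c(0) = 3: A + B = 3.
From c(1) = 2: 4A + B = 2.
Solving: A = - \frac{1}{3}, B = \frac{10}{3}.
So c(n) = \frac{10}{3} - \frac{4^{n}}{3}.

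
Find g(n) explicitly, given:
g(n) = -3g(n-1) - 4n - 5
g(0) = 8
First-order linear with linear forcing.
Homogeneous solution: g_h(n) = A·(-3)^n.
Try particular g_p(n) = pn + q. Substituting:
  pn + q = -3(p(n-1) + q) - 4n - 5.
Matching the n-coefficient: p = -3p - 4 ⇒ p = -1.
Matching constants: q = 3p - 3q - 5 ⇒ q = -2.
General: g(n) = A·(-3)^n - n - 2.
Apply g(0) = 8: A - 2 = 8 ⇒ A = 10.
So g(n) = 10 \left(-3\right)^{n} - n - 2.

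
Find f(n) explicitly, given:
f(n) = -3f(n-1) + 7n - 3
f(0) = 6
First-order linear with linear forcing.
Homogeneous solution: f_h(n) = A·(-3)^n.
Try particular f_p(n) = pn + q. Substituting:
  pn + q = -3(p(n-1) + q) + 7n - 3.
Matching the n-coefficient: p = -3p + 7 ⇒ p = \frac{7}{4}.
Matching constants: q = 3p - 3q - 3 ⇒ q = \frac{9}{16}.
General: f(n) = A·(-3)^n + \frac{7 n}{4} + \frac{9}{16}.
Apply f(0) = 6: A + \frac{9}{16} = 6 ⇒ A = \frac{87}{16}.
So f(n) = \frac{87 \left(-3\right)^{n}}{16} + \frac{7 n}{4} + \frac{9}{16}.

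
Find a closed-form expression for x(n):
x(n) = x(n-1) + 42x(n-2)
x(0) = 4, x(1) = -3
Characteristic equation: x² - x - 42 = 0, which factors as (x - (7))(x - (-6)) = 0.
Roots r₁ = 7, r₂ = -6 (distinct).
General solution: x(n) = A·(7)^n + B·(-6)^n.
From x(0) = 4: A + B = 4.
From x(1) = -3: 7A - 6B = -3.
Solving: A = \frac{21}{13}, B = \frac{31}{13}.
So x(n) = \frac{31 \left(-6\right)^{n}}{13} + \frac{21 \cdot 7^{n}}{13}.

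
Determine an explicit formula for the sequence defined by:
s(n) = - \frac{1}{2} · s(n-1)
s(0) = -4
Pure geometric recurrence with ratio - \frac{1}{2}.
By induction s(n) = s(0) · (- \frac{1}{2})^n = - 4 \left(- \frac{1}{2}\right)^{n}.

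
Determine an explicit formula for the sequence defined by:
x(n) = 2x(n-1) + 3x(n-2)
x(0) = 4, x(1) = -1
Characteristic equation: x² - 2x - 3 = 0, which factors as (x - (-1))(x - (3)) = 0.
Roots r₁ = -1, r₂ = 3 (distinct).
General solution: x(n) = A·(-1)^n + B·(3)^n.
From x(0) = 4: A + B = 4.
From x(1) = -1: -A + 3B = -1.
Solving: A = \frac{13}{4}, B = \frac{3}{4}.
So x(n) = \frac{13 \left(-1\right)^{n}}{4} + \frac{3 \cdot 3^{n}}{4}.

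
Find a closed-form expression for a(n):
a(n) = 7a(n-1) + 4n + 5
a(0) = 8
First-order linear with linear forcing.
Homogeneous solution: a_h(n) = A·(7)^n.
Try particular a_p(n) = pn + q. Substituting:
  pn + q = 7(p(n-1) + q) + 4n + 5.
Matching the n-coefficient: p = 7p + 4 ⇒ p = - \frac{2}{3}.
Matching constants: q = -7p + 7q + 5 ⇒ q = - \frac{29}{18}.
General: a(n) = A·(7)^n - \frac{2 n}{3} - \frac{29}{18}.
Apply a(0) = 8: A - \frac{29}{18} = 8 ⇒ A = \frac{173}{18}.
So a(n) = \frac{173 \cdot 7^{n}}{18} - \frac{2 n}{3} - \frac{29}{18}.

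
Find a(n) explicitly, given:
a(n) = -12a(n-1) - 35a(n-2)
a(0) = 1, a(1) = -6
Characteristic equation: x² + 12x + 35 = 0, which factors as (x - (-7))(x - (-5)) = 0.
Roots r₁ = -7, r₂ = -5 (distinct).
General solution: a(n) = A·(-7)^n + B·(-5)^n.
From a(0) = 1: A + B = 1.
From a(1) = -6: -7A - 5B = -6.
Solving: A = \frac{1}{2}, B = \frac{1}{2}.
So a(n) = \frac{\left(-5\right)^{n}}{2} + \frac{\left(-7\right)^{n}}{2}.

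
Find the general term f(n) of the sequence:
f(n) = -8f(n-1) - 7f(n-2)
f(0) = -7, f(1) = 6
Characteristic equation: x² + 8x + 7 = 0, which factors as (x - (-7))(x - (-1)) = 0.
Roots r₁ = -7, r₂ = -1 (distinct).
General solution: f(n) = A·(-7)^n + B·(-1)^n.
From f(0) = -7: A + B = -7.
From f(1) = 6: -7A - B = 6.
Solving: A = \frac{1}{6}, B = - \frac{43}{6}.
So f(n) = - \frac{43 \left(-1\right)^{n}}{6} + \frac{\left(-7\right)^{n}}{6}.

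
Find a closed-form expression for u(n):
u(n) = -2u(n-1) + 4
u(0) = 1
First-order linear non-homogeneous.
Homogeneous solution: u_h(n) = A·(-2)^n.
Try constant particular solution u_p = K: K = -2K + 4 ⇒ K = \frac{4}{3}.
General: u(n) = A·(-2)^n + \frac{4}{3}.
Apply u(0) = 1: A + \frac{4}{3} = 1 ⇒ A = - \frac{1}{3}.
So u(n) = \frac{4}{3} - \frac{\left(-2\right)^{n}}{3}.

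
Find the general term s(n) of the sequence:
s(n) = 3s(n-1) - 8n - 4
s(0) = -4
First-order linear with linear forcing.
Homogeneous solution: s_h(n) = A·(3)^n.
Try particular s_p(n) = pn + q. Substituting:
  pn + q = 3(p(n-1) + q) - 8n - 4.
Matching the n-coefficient: p = 3p - 8 ⇒ p = 4.
Matching constants: q = -3p + 3q - 4 ⇒ q = 8.
General: s(n) = A·(3)^n + 4 n + 8.
Apply s(0) = -4: A + 8 = -4 ⇒ A = -12.
So s(n) = - 12 \cdot 3^{n} + 4 n + 8.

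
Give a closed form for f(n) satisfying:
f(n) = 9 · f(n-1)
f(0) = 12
Pure geometric recurrence with ratio 9.
By induction f(n) = f(0) · (9)^n = 12 \cdot 9^{n}.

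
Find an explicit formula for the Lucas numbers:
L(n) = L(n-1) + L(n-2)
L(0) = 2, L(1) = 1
This is the Lucas sequence.
Characteristic equation: x² - x - 1 = 0; roots r₁ = \frac{1}{2} + \frac{\sqrt{5}}{2}, r₂ = \frac{1}{2} - \frac{\sqrt{5}}{2}.
General: L(n) = A·r₁^n + B·r₂^n. Solving with L(0)=2, L(1)=1 gives A = 1, B = 1.
So L(n) = 2^{- n} \left(\left(1 - \sqrt{5}\right)^{n} + \left(1 + \sqrt{5}\right)^{n}\right).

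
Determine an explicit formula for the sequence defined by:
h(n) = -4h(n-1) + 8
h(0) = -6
First-order linear non-homogeneous.
Homogeneous solution: h_h(n) = A·(-4)^n.
Try constant particular solution h_p = K: K = -4K + 8 ⇒ K = \frac{8}{5}.
General: h(n) = A·(-4)^n + \frac{8}{5}.
Apply h(0) = -6: A + \frac{8}{5} = -6 ⇒ A = - \frac{38}{5}.
So h(n) = \frac{8}{5} - \frac{38 \left(-4\right)^{n}}{5}.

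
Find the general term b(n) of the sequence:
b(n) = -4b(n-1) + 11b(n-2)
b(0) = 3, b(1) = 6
Characteristic equation: x² + 4x - 11 = 0.
Discriminant Δ = (-4)² + 4·(11) = 60.
Roots r₁,₂ = (-4 ± √60)/2, so r₁ = -2 + \sqrt{15}, r₂ = - \sqrt{15} - 2.
General solution: b(n) = A·r₁^n + B·r₂^n.
From the initial conditions, A + B = 3 and r₁A + r₂B = 6.
Since r₁ - r₂ = √60: A = (6 - (3)r₂)/√60 = \frac{3}{2} + \frac{2 \sqrt{15}}{5}, and B = 3 - A = \frac{3}{2} - \frac{2 \sqrt{15}}{5}.
So b(n) = \left(\frac{3}{2} + \frac{2 \sqrt{15}}{5}\right)\left(-2 + \sqrt{15}\right)^n + \left(\frac{3}{2} - \frac{2 \sqrt{15}}{5}\right)\left(- \sqrt{15} - 2\right)^n.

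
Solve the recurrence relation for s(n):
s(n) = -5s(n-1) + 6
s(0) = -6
First-order linear non-homogeneous.
Homogeneous solution: s_h(n) = A·(-5)^n.
Try constant particular solution s_p = K: K = -5K + 6 ⇒ K = 1.
General: s(n) = A·(-5)^n + 1.
Apply s(0) = -6: A + 1 = -6 ⇒ A = -7.
So s(n) = 1 - 7 \left(-5\right)^{n}.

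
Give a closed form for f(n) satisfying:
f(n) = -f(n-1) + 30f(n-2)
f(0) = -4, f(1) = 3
Characteristic equation: x² + x - 30 = 0, which factors as (x - (-6))(x - (5)) = 0.
Roots r₁ = -6, r₂ = 5 (distinct).
General solution: f(n) = A·(-6)^n + B·(5)^n.
From f(0) = -4: A + B = -4.
From f(1) = 3: -6A + 5B = 3.
Solving: A = - \frac{23}{11}, B = - \frac{21}{11}.
So f(n) = - \frac{23 \left(-6\right)^{n}}{11} - \frac{21 \cdot 5^{n}}{11}.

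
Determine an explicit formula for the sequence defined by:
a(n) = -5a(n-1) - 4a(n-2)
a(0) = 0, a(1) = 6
Characteristic equation: x² + 5x + 4 = 0, which factors as (x - (-1))(x - (-4)) = 0.
Roots r₁ = -1, r₂ = -4 (distinct).
General solution: a(n) = A·(-1)^n + B·(-4)^n.
From a(0) = 0: A + B = 0.
From a(1) = 6: -A - 4B = 6.
Solving: A = 2, B = -2.
So a(n) = 2 \left(-1\right)^{n} - 2 \left(-4\right)^{n}.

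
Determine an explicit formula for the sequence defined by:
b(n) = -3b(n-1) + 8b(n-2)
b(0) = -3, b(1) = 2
Characteristic equation: x² + 3x - 8 = 0.
Discriminant Δ = (-3)² + 4·(8) = 41.
Roots r₁,₂ = (-3 ± √41)/2, so r₁ = - \frac{3}{2} + \frac{\sqrt{41}}{2}, r₂ = - \frac{\sqrt{41}}{2} - \frac{3}{2}.
General solution: b(n) = A·r₁^n + B·r₂^n.
From the initial conditions, A + B = -3 and r₁A + r₂B = 2.
Since r₁ - r₂ = √41: A = (2 - (-3)r₂)/√41 = - \frac{3}{2} - \frac{5 \sqrt{41}}{82}, and B = -3 - A = - \frac{3}{2} + \frac{5 \sqrt{41}}{82}.
So b(n) = \left(- \frac{3}{2} - \frac{5 \sqrt{41}}{82}\right)\left(- \frac{3}{2} + \frac{\sqrt{41}}{2}\right)^n + \left(- \frac{3}{2} + \frac{5 \sqrt{41}}{82}\right)\left(- \frac{\sqrt{41}}{2} - \frac{3}{2}\right)^n.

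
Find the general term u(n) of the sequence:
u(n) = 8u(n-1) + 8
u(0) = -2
First-order linear non-homogeneous.
Homogeneous solution: u_h(n) = A·(8)^n.
Try constant particular solution u_p = K: K = 8K + 8 ⇒ K = - \frac{8}{7}.
General: u(n) = A·(8)^n - \frac{8}{7}.
Apply u(0) = -2: A - \frac{8}{7} = -2 ⇒ A = - \frac{6}{7}.
So u(n) = - \frac{6 \cdot 8^{n}}{7} - \frac{8}{7}.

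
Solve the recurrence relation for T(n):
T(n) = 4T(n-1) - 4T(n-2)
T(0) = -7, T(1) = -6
Characteristic equation: x² - 4x + 4 = 0, which is (x - (2))².
Repeated root r = 2.
General solution: T(n) = (A + Bn)·(2)^n.
From T(0) = -7: A = -7.
From T(1) = -6: (A + B)·(2) = -6 ⇒ B = 4.
So T(n) = \left(4 n - 7\right) \cdot (2)^n.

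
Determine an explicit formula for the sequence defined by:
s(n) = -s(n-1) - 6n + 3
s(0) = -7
First-order linear with linear forcing.
Homogeneous solution: s_h(n) = A·(-1)^n.
Try particular s_p(n) = pn + q. Substituting:
  pn + q = -(p(n-1) + q) - 6n + 3.
Matching the n-coefficient: p = -p - 6 ⇒ p = -3.
Matching constants: q = p - q + 3 ⇒ q = 0.
General: s(n) = A·(-1)^n - 3 n + 0.
Apply s(0) = -7: A + 0 = -7 ⇒ A = -7.
So s(n) = - 7 \left(-1\right)^{n} - 3 n.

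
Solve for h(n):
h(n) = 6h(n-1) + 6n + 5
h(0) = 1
First-order linear with linear forcing.
Homogeneous solution: h_h(n) = A·(6)^n.
Try particular h_p(n) = pn + q. Substituting:
  pn + q = 6(p(n-1) + q) + 6n + 5.
Matching the n-coefficient: p = 6p + 6 ⇒ p = - \frac{6}{5}.
Matching constants: q = -6p + 6q + 5 ⇒ q = - \frac{61}{25}.
General: h(n) = A·(6)^n - \frac{6 n}{5} - \frac{61}{25}.
Apply h(0) = 1: A - \frac{61}{25} = 1 ⇒ A = \frac{86}{25}.
So h(n) = \frac{86 \cdot 6^{n}}{25} - \frac{6 n}{5} - \frac{61}{25}.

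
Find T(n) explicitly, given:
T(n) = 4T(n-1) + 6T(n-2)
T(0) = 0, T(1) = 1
Characteristic equation: x² - 4x - 6 = 0.
Discriminant Δ = (4)² + 4·(6) = 40.
Roots r₁,₂ = (4 ± √40)/2, so r₁ = 2 + \sqrt{10}, r₂ = 2 - \sqrt{10}.
General solution: T(n) = A·r₁^n + B·r₂^n.
From the initial conditions, A + B = 0 and r₁A + r₂B = 1.
Since r₁ - r₂ = √40: A = (1 - (0)r₂)/√40 = \frac{\sqrt{10}}{20}, and B = 0 - A = - \frac{\sqrt{10}}{20}.
So T(n) = \left(\frac{\sqrt{10}}{20}\right)\left(2 + \sqrt{10}\right)^n + \left(- \frac{\sqrt{10}}{20}\right)\left(2 - \sqrt{10}\right)^n.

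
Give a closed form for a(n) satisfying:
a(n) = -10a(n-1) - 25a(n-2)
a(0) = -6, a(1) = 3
Characteristic equation: x² + 10x + 25 = 0, which is (x - (-5))².
Repeated root r = -5.
General solution: a(n) = (A + Bn)·(-5)^n.
From a(0) = -6: A = -6.
From a(1) = 3: (A + B)·(-5) = 3 ⇒ B = \frac{27}{5}.
So a(n) = \left(\frac{27 n}{5} - 6\right) \cdot (-5)^n.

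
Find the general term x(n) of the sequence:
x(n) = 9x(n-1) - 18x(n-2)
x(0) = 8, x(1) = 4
Characteristic equation: x² - 9x + 18 = 0, which factors as (x - (3))(x - (6)) = 0.
Roots r₁ = 3, r₂ = 6 (distinct).
General solution: x(n) = A·(3)^n + B·(6)^n.
From x(0) = 8: A + B = 8.
From x(1) = 4: 3A + 6B = 4.
Solving: A = \frac{44}{3}, B = - \frac{20}{3}.
So x(n) = \frac{44 \cdot 3^{n}}{3} - \frac{20 \cdot 6^{n}}{3}.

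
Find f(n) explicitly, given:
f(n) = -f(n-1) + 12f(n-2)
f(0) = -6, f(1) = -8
Characteristic equation: x² + x - 12 = 0, which factors as (x - (3))(x - (-4)) = 0.
Roots r₁ = 3, r₂ = -4 (distinct).
General solution: f(n) = A·(3)^n + B·(-4)^n.
From f(0) = -6: A + B = -6.
From f(1) = -8: 3A - 4B = -8.
Solving: A = - \frac{32}{7}, B = - \frac{10}{7}.
So f(n) = - \frac{10 \left(-4\right)^{n}}{7} - \frac{32 \cdot 3^{n}}{7}.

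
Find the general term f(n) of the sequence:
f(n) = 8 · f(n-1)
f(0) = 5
Pure geometric recurrence with ratio 8.
By induction f(n) = f(0) · (8)^n = 5 \cdot 8^{n}.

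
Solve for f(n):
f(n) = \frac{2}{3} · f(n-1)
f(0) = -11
Pure geometric recurrence with ratio \frac{2}{3}.
By induction f(n) = f(0) · (\frac{2}{3})^n = - 11 \left(\frac{2}{3}\right)^{n}.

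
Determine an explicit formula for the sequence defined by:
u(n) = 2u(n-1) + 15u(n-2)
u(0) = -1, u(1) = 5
Characteristic equation: x² - 2x - 15 = 0, which factors as (x - (-3))(x - (5)) = 0.
Roots r₁ = -3, r₂ = 5 (distinct).
General solution: u(n) = A·(-3)^n + B·(5)^n.
From u(0) = -1: A + B = -1.
From u(1) = 5: -3A + 5B = 5.
Solving: A = - \frac{5}{4}, B = \frac{1}{4}.
So u(n) = - \frac{5 \left(-3\right)^{n}}{4} + \frac{5^{n}}{4}.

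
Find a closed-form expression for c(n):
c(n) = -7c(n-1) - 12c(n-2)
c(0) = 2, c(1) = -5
Characteristic equation: x² + 7x + 12 = 0, which factors as (x - (-4))(x - (-3)) = 0.
Roots r₁ = -4, r₂ = -3 (distinct).
General solution: c(n) = A·(-4)^n + B·(-3)^n.
From c(0) = 2: A + B = 2.
From c(1) = -5: -4A - 3B = -5.
Solving: A = -1, B = 3.
So c(n) = 3 \left(-3\right)^{n} - \left(-4\right)^{n}.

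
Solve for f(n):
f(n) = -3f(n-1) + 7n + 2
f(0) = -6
First-order linear with linear forcing.
Homogeneous solution: f_h(n) = A·(-3)^n.
Try particular f_p(n) = pn + q. Substituting:
  pn + q = -3(p(n-1) + q) + 7n + 2.
Matching the n-coefficient: p = -3p + 7 ⇒ p = \frac{7}{4}.
Matching constants: q = 3p - 3q + 2 ⇒ q = \frac{29}{16}.
General: f(n) = A·(-3)^n + \frac{7 n}{4} + \frac{29}{16}.
Apply f(0) = -6: A + \frac{29}{16} = -6 ⇒ A = - \frac{125}{16}.
So f(n) = - \frac{125 \left(-3\right)^{n}}{16} + \frac{7 n}{4} + \frac{29}{16}.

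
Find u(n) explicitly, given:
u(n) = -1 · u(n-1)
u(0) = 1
Pure geometric recurrence with ratio -1.
By induction u(n) = u(0) · (-1)^n = \left(-1\right)^{n}.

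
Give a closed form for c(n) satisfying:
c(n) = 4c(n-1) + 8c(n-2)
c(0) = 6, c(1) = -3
Characteristic equation: x² - 4x - 8 = 0.
Discriminant Δ = (4)² + 4·(8) = 48.
Roots r₁,₂ = (4 ± √48)/2, so r₁ = 2 + 2 \sqrt{3}, r₂ = 2 - 2 \sqrt{3}.
General solution: c(n) = A·r₁^n + B·r₂^n.
From the initial conditions, A + B = 6 and r₁A + r₂B = -3.
Since r₁ - r₂ = √48: A = (-3 - (6)r₂)/√48 = 3 - \frac{5 \sqrt{3}}{4}, and B = 6 - A = \frac{5 \sqrt{3}}{4} + 3.
So c(n) = \left(3 - \frac{5 \sqrt{3}}{4}\right)\left(2 + 2 \sqrt{3}\right)^n + \left(\frac{5 \sqrt{3}}{4} + 3\right)\left(2 - 2 \sqrt{3}\right)^n.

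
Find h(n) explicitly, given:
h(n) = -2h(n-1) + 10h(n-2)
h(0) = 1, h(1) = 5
Characteristic equation: x² + 2x - 10 = 0.
Discriminant Δ = (-2)² + 4·(10) = 44.
Roots r₁,₂ = (-2 ± √44)/2, so r₁ = -1 + \sqrt{11}, r₂ = - \sqrt{11} - 1.
General solution: h(n) = A·r₁^n + B·r₂^n.
From the initial conditions, A + B = 1 and r₁A + r₂B = 5.
Since r₁ - r₂ = √44: A = (5 - (1)r₂)/√44 = \frac{1}{2} + \frac{3 \sqrt{11}}{11}, and B = 1 - A = \frac{1}{2} - \frac{3 \sqrt{11}}{11}.
So h(n) = \left(\frac{1}{2} + \frac{3 \sqrt{11}}{11}\right)\left(-1 + \sqrt{11}\right)^n + \left(\frac{1}{2} - \frac{3 \sqrt{11}}{11}\right)\left(- \sqrt{11} - 1\right)^n.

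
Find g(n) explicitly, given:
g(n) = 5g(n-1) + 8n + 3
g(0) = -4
First-order linear with linear forcing.
Homogeneous solution: g_h(n) = A·(5)^n.
Try particular g_p(n) = pn + q. Substituting:
  pn + q = 5(p(n-1) + q) + 8n + 3.
Matching the n-coefficient: p = 5p + 8 ⇒ p = -2.
Matching constants: q = -5p + 5q + 3 ⇒ q = - \frac{13}{4}.
General: g(n) = A·(5)^n - 2 n - \frac{13}{4}.
Apply g(0) = -4: A - \frac{13}{4} = -4 ⇒ A = - \frac{3}{4}.
So g(n) = - \frac{3 \cdot 5^{n}}{4} - 2 n - \frac{13}{4}.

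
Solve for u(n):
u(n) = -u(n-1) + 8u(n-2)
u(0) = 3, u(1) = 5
Characteristic equation: x² + x - 8 = 0.
Discriminant Δ = (-1)² + 4·(8) = 33.
Roots r₁,₂ = (-1 ± √33)/2, so r₁ = - \frac{1}{2} + \frac{\sqrt{33}}{2}, r₂ = - \frac{\sqrt{33}}{2} - \frac{1}{2}.
General solution: u(n) = A·r₁^n + B·r₂^n.
From the initial conditions, A + B = 3 and r₁A + r₂B = 5.
Since r₁ - r₂ = √33: A = (5 - (3)r₂)/√33 = \frac{13 \sqrt{33}}{66} + \frac{3}{2}, and B = 3 - A = \frac{3}{2} - \frac{13 \sqrt{33}}{66}.
So u(n) = \left(\frac{13 \sqrt{33}}{66} + \frac{3}{2}\right)\left(- \frac{1}{2} + \frac{\sqrt{33}}{2}\right)^n + \left(\frac{3}{2} - \frac{13 \sqrt{33}}{66}\right)\left(- \frac{\sqrt{33}}{2} - \frac{1}{2}\right)^n.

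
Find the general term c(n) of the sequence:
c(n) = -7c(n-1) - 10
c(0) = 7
First-order linear non-homogeneous.
Homogeneous solution: c_h(n) = A·(-7)^n.
Try constant particular solution c_p = K: K = -7K - 10 ⇒ K = - \frac{5}{4}.
General: c(n) = A·(-7)^n - \frac{5}{4}.
Apply c(0) = 7: A - \frac{5}{4} = 7 ⇒ A = \frac{33}{4}.
So c(n) = \frac{33 \left(-7\right)^{n}}{4} - \frac{5}{4}.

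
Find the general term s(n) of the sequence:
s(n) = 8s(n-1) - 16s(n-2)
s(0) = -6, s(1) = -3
Characteristic equation: x² - 8x + 16 = 0, which is (x - (4))².
Repeated root r = 4.
General solution: s(n) = (A + Bn)·(4)^n.
From s(0) = -6: A = -6.
From s(1) = -3: (A + B)·(4) = -3 ⇒ B = \frac{21}{4}.
So s(n) = \left(\frac{21 n}{4} - 6\right) \cdot (4)^n.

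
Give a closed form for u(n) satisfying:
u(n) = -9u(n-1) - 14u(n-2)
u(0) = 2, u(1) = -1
Characteristic equation: x² + 9x + 14 = 0, which factors as (x - (-7))(x - (-2)) = 0.
Roots r₁ = -7, r₂ = -2 (distinct).
General solution: u(n) = A·(-7)^n + B·(-2)^n.
From u(0) = 2: A + B = 2.
From u(1) = -1: -7A - 2B = -1.
Solving: A = - \frac{3}{5}, B = \frac{13}{5}.
So u(n) = \frac{13 \left(-2\right)^{n}}{5} - \frac{3 \left(-7\right)^{n}}{5}.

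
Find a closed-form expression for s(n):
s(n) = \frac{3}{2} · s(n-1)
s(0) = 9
Pure geometric recurrence with ratio \frac{3}{2}.
By induction s(n) = s(0) · (\frac{3}{2})^n = 9 \left(\frac{3}{2}\right)^{n}.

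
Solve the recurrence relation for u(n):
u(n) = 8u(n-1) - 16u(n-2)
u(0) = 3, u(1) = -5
Characteristic equation: x² - 8x + 16 = 0, which is (x - (4))².
Repeated root r = 4.
General solution: u(n) = (A + Bn)·(4)^n.
From u(0) = 3: A = 3.
From u(1) = -5: (A + B)·(4) = -5 ⇒ B = - \frac{17}{4}.
So u(n) = \left(3 - \frac{17 n}{4}\right) \cdot (4)^n.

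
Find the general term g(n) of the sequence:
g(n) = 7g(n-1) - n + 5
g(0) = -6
First-order linear with linear forcing.
Homogeneous solution: g_h(n) = A·(7)^n.
Try particular g_p(n) = pn + q. Substituting:
  pn + q = 7(p(n-1) + q) - n + 5.
Matching the n-coefficient: p = 7p - 1 ⇒ p = \frac{1}{6}.
Matching constants: q = -7p + 7q + 5 ⇒ q = - \frac{23}{36}.
General: g(n) = A·(7)^n + \frac{n}{6} - \frac{23}{36}.
Apply g(0) = -6: A - \frac{23}{36} = -6 ⇒ A = - \frac{193}{36}.
So g(n) = - \frac{193 \cdot 7^{n}}{36} + \frac{n}{6} - \frac{23}{36}.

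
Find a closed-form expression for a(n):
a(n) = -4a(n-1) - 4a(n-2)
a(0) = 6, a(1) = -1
Characteristic equation: x² + 4x + 4 = 0, which is (x - (-2))².
Repeated root r = -2.
General solution: a(n) = (A + Bn)·(-2)^n.
From a(0) = 6: A = 6.
From a(1) = -1: (A + B)·(-2) = -1 ⇒ B = - \frac{11}{2}.
So a(n) = \left(6 - \frac{11 n}{2}\right) \cdot (-2)^n.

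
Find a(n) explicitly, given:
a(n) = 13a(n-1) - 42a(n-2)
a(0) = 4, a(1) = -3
Characteristic equation: x² - 13x + 42 = 0, which factors as (x - (7))(x - (6)) = 0.
Roots r₁ = 7, r₂ = 6 (distinct).
General solution: a(n) = A·(7)^n + B·(6)^n.
From a(0) = 4: A + B = 4.
From a(1) = -3: 7A + 6B = -3.
Solving: A = -27, B = 31.
So a(n) = 31 \cdot 6^{n} - 27 \cdot 7^{n}.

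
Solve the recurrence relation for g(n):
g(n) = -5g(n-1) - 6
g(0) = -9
First-order linear non-homogeneous.
Homogeneous solution: g_h(n) = A·(-5)^n.
Try constant particular solution g_p = K: K = -5K - 6 ⇒ K = -1.
General: g(n) = A·(-5)^n - 1.
Apply g(0) = -9: A - 1 = -9 ⇒ A = -8.
So g(n) = - 8 \left(-5\right)^{n} - 1.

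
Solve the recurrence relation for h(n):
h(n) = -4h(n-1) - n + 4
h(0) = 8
First-order linear with linear forcing.
Homogeneous solution: h_h(n) = A·(-4)^n.
Try particular h_p(n) = pn + q. Substituting:
  pn + q = -4(p(n-1) + q) - n + 4.
Matching the n-coefficient: p = -4p - 1 ⇒ p = - \frac{1}{5}.
Matching constants: q = 4p - 4q + 4 ⇒ q = \frac{16}{25}.
General: h(n) = A·(-4)^n - \frac{n}{5} + \frac{16}{25}.
Apply h(0) = 8: A + \frac{16}{25} = 8 ⇒ A = \frac{184}{25}.
So h(n) = \frac{184 \left(-4\right)^{n}}{25} - \frac{n}{5} + \frac{16}{25}.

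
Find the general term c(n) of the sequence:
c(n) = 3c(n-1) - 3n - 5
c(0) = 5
First-order linear with linear forcing.
Homogeneous solution: c_h(n) = A·(3)^n.
Try particular c_p(n) = pn + q. Substituting:
  pn + q = 3(p(n-1) + q) - 3n - 5.
Matching the n-coefficient: p = 3p - 3 ⇒ p = \frac{3}{2}.
Matching constants: q = -3p + 3q - 5 ⇒ q = \frac{19}{4}.
General: c(n) = A·(3)^n + \frac{3 n}{2} + \frac{19}{4}.
Apply c(0) = 5: A + \frac{19}{4} = 5 ⇒ A = \frac{1}{4}.
So c(n) = \frac{3^{n}}{4} + \frac{3 n}{2} + \frac{19}{4}.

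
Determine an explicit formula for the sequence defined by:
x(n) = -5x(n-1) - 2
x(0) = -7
First-order linear non-homogeneous.
Homogeneous solution: x_h(n) = A·(-5)^n.
Try constant particular solution x_p = K: K = -5K - 2 ⇒ K = - \frac{1}{3}.
General: x(n) = A·(-5)^n - \frac{1}{3}.
Apply x(0) = -7: A - \frac{1}{3} = -7 ⇒ A = - \frac{20}{3}.
So x(n) = - \frac{20 \left(-5\right)^{n}}{3} - \frac{1}{3}.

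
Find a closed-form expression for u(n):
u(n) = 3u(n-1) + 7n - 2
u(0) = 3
First-order linear with linear forcing.
Homogeneous solution: u_h(n) = A·(3)^n.
Try particular u_p(n) = pn + q. Substituting:
  pn + q = 3(p(n-1) + q) + 7n - 2.
Matching the n-coefficient: p = 3p + 7 ⇒ p = - \frac{7}{2}.
Matching constants: q = -3p + 3q - 2 ⇒ q = - \frac{17}{4}.
General: u(n) = A·(3)^n - \frac{7 n}{2} - \frac{17}{4}.
Apply u(0) = 3: A - \frac{17}{4} = 3 ⇒ A = \frac{29}{4}.
So u(n) = \frac{29 \cdot 3^{n}}{4} - \frac{7 n}{2} - \frac{17}{4}.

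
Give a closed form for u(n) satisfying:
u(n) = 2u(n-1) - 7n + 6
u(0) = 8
First-order linear with linear forcing.
Homogeneous solution: u_h(n) = A·(2)^n.
Try particular u_p(n) = pn + q. Substituting:
  pn + q = 2(p(n-1) + q) - 7n + 6.
Matching the n-coefficient: p = 2p - 7 ⇒ p = 7.
Matching constants: q = -2p + 2q + 6 ⇒ q = 8.
General: u(n) = A·(2)^n + 7 n + 8.
Apply u(0) = 8: A + 8 = 8 ⇒ A = 0.
So u(n) = 7 n + 8.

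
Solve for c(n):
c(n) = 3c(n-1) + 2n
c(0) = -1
First-order linear with linear forcing.
Homogeneous solution: c_h(n) = A·(3)^n.
Try particular c_p(n) = pn + q. Substituting:
  pn + q = 3(p(n-1) + q) + 2n.
Matching the n-coefficient: p = 3p + 2 ⇒ p = -1.
Matching constants: q = -3p + 3q ⇒ q = - \frac{3}{2}.
General: c(n) = A·(3)^n - n - \frac{3}{2}.
Apply c(0) = -1: A - \frac{3}{2} = -1 ⇒ A = \frac{1}{2}.
So c(n) = \frac{3^{n}}{2} - n - \frac{3}{2}.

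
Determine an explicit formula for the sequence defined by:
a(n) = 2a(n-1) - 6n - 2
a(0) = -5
First-order linear with linear forcing.
Homogeneous solution: a_h(n) = A·(2)^n.
Try particular a_p(n) = pn + q. Substituting:
  pn + q = 2(p(n-1) + q) - 6n - 2.
Matching the n-coefficient: p = 2p - 6 ⇒ p = 6.
Matching constants: q = -2p + 2q - 2 ⇒ q = 14.
General: a(n) = A·(2)^n + 6 n + 14.
Apply a(0) = -5: A + 14 = -5 ⇒ A = -19.
So a(n) = - 19 \cdot 2^{n} + 6 n + 14.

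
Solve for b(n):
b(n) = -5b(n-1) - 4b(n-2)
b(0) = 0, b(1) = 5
Characteristic equation: x² + 5x + 4 = 0, which factors as (x - (-4))(x - (-1)) = 0.
Roots r₁ = -4, r₂ = -1 (distinct).
General solution: b(n) = A·(-4)^n + B·(-1)^n.
From b(0) = 0: A + B = 0.
From b(1) = 5: -4A - B = 5.
Solving: A = - \frac{5}{3}, B = \frac{5}{3}.
So b(n) = \frac{5 \left(-1\right)^{n}}{3} - \frac{5 \left(-4\right)^{n}}{3}.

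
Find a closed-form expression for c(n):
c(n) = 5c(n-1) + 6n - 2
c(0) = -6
First-order linear with linear forcing.
Homogeneous solution: c_h(n) = A·(5)^n.
Try particular c_p(n) = pn + q. Substituting:
  pn + q = 5(p(n-1) + q) + 6n - 2.
Matching the n-coefficient: p = 5p + 6 ⇒ p = - \frac{3}{2}.
Matching constants: q = -5p + 5q - 2 ⇒ q = - \frac{11}{8}.
General: c(n) = A·(5)^n - \frac{3 n}{2} - \frac{11}{8}.
Apply c(0) = -6: A - \frac{11}{8} = -6 ⇒ A = - \frac{37}{8}.
So c(n) = - \frac{37 \cdot 5^{n}}{8} - \frac{3 n}{2} - \frac{11}{8}.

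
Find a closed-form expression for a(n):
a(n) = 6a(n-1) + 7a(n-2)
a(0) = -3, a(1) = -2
Characteristic equation: x² - 6x - 7 = 0, which factors as (x - (7))(x - (-1)) = 0.
Roots r₁ = 7, r₂ = -1 (distinct).
General solution: a(n) = A·(7)^n + B·(-1)^n.
From a(0) = -3: A + B = -3.
From a(1) = -2: 7A - B = -2.
Solving: A = - \frac{5}{8}, B = - \frac{19}{8}.
So a(n) = - \frac{19 \left(-1\right)^{n}}{8} - \frac{5 \cdot 7^{n}}{8}.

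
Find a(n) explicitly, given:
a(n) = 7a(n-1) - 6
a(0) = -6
First-order linear non-homogeneous.
Homogeneous solution: a_h(n) = A·(7)^n.
Try constant particular solution a_p = K: K = 7K - 6 ⇒ K = 1.
General: a(n) = A·(7)^n + 1.
Apply a(0) = -6: A + 1 = -6 ⇒ A = -7.
So a(n) = 1 - 7 \cdot 7^{n}.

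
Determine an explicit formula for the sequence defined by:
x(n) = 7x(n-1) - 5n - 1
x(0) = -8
First-order linear with linear forcing.
Homogeneous solution: x_h(n) = A·(7)^n.
Try particular x_p(n) = pn + q. Substituting:
  pn + q = 7(p(n-1) + q) - 5n - 1.
Matching the n-coefficient: p = 7p - 5 ⇒ p = \frac{5}{6}.
Matching constants: q = -7p + 7q - 1 ⇒ q = \frac{41}{36}.
General: x(n) = A·(7)^n + \frac{5 n}{6} + \frac{41}{36}.
Apply x(0) = -8: A + \frac{41}{36} = -8 ⇒ A = - \frac{329}{36}.
So x(n) = - \frac{329 \cdot 7^{n}}{36} + \frac{5 n}{6} + \frac{41}{36}.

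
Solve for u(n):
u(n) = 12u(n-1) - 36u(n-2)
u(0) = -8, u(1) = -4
Characteristic equation: x² - 12x + 36 = 0, which is (x - (6))².
Repeated root r = 6.
General solution: u(n) = (A + Bn)·(6)^n.
From u(0) = -8: A = -8.
From u(1) = -4: (A + B)·(6) = -4 ⇒ B = \frac{22}{3}.
So u(n) = \left(\frac{22 n}{3} - 8\right) \cdot (6)^n.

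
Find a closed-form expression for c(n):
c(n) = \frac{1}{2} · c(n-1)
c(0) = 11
Pure geometric recurrence with ratio \frac{1}{2}.
By induction c(n) = c(0) · (\frac{1}{2})^n = 11 \cdot 2^{- n}.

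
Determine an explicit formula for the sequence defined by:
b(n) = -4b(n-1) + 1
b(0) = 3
First-order linear non-homogeneous.
Homogeneous solution: b_h(n) = A·(-4)^n.
Try constant particular solution b_p = K: K = -4K + 1 ⇒ K = \frac{1}{5}.
General: b(n) = A·(-4)^n + \frac{1}{5}.
Apply b(0) = 3: A + \frac{1}{5} = 3 ⇒ A = \frac{14}{5}.
So b(n) = \frac{14 \left(-4\right)^{n}}{5} + \frac{1}{5}.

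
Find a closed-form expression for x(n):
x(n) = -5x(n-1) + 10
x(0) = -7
First-order linear non-homogeneous.
Homogeneous solution: x_h(n) = A·(-5)^n.
Try constant particular solution x_p = K: K = -5K + 10 ⇒ K = \frac{5}{3}.
General: x(n) = A·(-5)^n + \frac{5}{3}.
Apply x(0) = -7: A + \frac{5}{3} = -7 ⇒ A = - \frac{26}{3}.
So x(n) = \frac{5}{3} - \frac{26 \left(-5\right)^{n}}{3}.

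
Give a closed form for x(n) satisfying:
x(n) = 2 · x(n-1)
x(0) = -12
Pure geometric recurrence with ratio 2.
By induction x(n) = x(0) · (2)^n = - 12 \cdot 2^{n}.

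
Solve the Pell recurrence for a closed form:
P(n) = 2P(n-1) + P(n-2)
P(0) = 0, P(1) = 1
This is the Pell sequence.
Characteristic equation: x² - 2x - 1 = 0; roots r₁ = 1 + \sqrt{2}, r₂ = 1 - \sqrt{2}.
General: P(n) = A·r₁^n + B·r₂^n. Solving with P(0)=0, P(1)=1 gives A = \frac{\sqrt{2}}{4}, B = - \frac{\sqrt{2}}{4}.
So P(n) = \frac{\sqrt{2} \left(- \left(1 - \sqrt{2}\right)^{n} + \left(1 + \sqrt{2}\right)^{n}\right)}{4}.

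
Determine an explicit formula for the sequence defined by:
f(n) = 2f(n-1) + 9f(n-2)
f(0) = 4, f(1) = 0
Characteristic equation: x² - 2x - 9 = 0.
Discriminant Δ = (2)² + 4·(9) = 40.
Roots r₁,₂ = (2 ± √40)/2, so r₁ = 1 + \sqrt{10}, r₂ = 1 - \sqrt{10}.
General solution: f(n) = A·r₁^n + B·r₂^n.
From the initial conditions, A + B = 4 and r₁A + r₂B = 0.
Since r₁ - r₂ = √40: A = (0 - (4)r₂)/√40 = 2 - \frac{\sqrt{10}}{5}, and B = 4 - A = \frac{\sqrt{10}}{5} + 2.
So f(n) = \left(2 - \frac{\sqrt{10}}{5}\right)\left(1 + \sqrt{10}\right)^n + \left(\frac{\sqrt{10}}{5} + 2\right)\left(1 - \sqrt{10}\right)^n.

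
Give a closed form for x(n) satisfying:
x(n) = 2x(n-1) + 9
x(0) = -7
First-order linear non-homogeneous.
Homogeneous solution: x_h(n) = A·(2)^n.
Try constant particular solution x_p = K: K = 2K + 9 ⇒ K = -9.
General: x(n) = A·(2)^n - 9.
Apply x(0) = -7: A - 9 = -7 ⇒ A = 2.
So x(n) = 2 \cdot 2^{n} - 9.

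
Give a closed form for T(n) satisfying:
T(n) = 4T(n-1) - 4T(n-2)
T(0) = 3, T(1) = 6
Characteristic equation: x² - 4x + 4 = 0, which is (x - (2))².
Repeated root r = 2.
General solution: T(n) = (A + Bn)·(2)^n.
From T(0) = 3: A = 3.
From T(1) = 6: (A + B)·(2) = 6 ⇒ B = 0.
So T(n) = \left(3\right) \cdot (2)^n.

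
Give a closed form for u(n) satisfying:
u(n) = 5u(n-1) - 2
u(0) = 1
First-order linear non-homogeneous.
Homogeneous solution: u_h(n) = A·(5)^n.
Try constant particular solution u_p = K: K = 5K - 2 ⇒ K = \frac{1}{2}.
General: u(n) = A·(5)^n + \frac{1}{2}.
Apply u(0) = 1: A + \frac{1}{2} = 1 ⇒ A = \frac{1}{2}.
So u(n) = \frac{5^{n}}{2} + \frac{1}{2}.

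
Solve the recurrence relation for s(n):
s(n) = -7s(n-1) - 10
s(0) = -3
First-order linear non-homogeneous.
Homogeneous solution: s_h(n) = A·(-7)^n.
Try constant particular solution s_p = K: K = -7K - 10 ⇒ K = - \frac{5}{4}.
General: s(n) = A·(-7)^n - \frac{5}{4}.
Apply s(0) = -3: A - \frac{5}{4} = -3 ⇒ A = - \frac{7}{4}.
So s(n) = - \frac{7 \left(-7\right)^{n}}{4} - \frac{5}{4}.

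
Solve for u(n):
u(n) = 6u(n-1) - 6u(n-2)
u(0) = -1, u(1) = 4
Characteristic equation: x² - 6x + 6 = 0.
Discriminant Δ = (6)² + 4·(-6) = 12.
Roots r₁,₂ = (6 ± √12)/2, so r₁ = \sqrt{3} + 3, r₂ = 3 - \sqrt{3}.
General solution: u(n) = A·r₁^n + B·r₂^n.
From the initial conditions, A + B = -1 and r₁A + r₂B = 4.
Since r₁ - r₂ = √12: A = (4 - (-1)r₂)/√12 = - \frac{1}{2} + \frac{7 \sqrt{3}}{6}, and B = -1 - A = - \frac{7 \sqrt{3}}{6} - \frac{1}{2}.
So u(n) = \left(- \frac{1}{2} + \frac{7 \sqrt{3}}{6}\right)\left(\sqrt{3} + 3\right)^n + \left(- \frac{7 \sqrt{3}}{6} - \frac{1}{2}\right)\left(3 - \sqrt{3}\right)^n.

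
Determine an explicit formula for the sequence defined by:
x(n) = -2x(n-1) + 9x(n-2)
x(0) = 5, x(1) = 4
Characteristic equation: x² + 2x - 9 = 0.
Discriminant Δ = (-2)² + 4·(9) = 40.
Roots r₁,₂ = (-2 ± √40)/2, so r₁ = -1 + \sqrt{10}, r₂ = - \sqrt{10} - 1.
General solution: x(n) = A·r₁^n + B·r₂^n.
From the initial conditions, A + B = 5 and r₁A + r₂B = 4.
Since r₁ - r₂ = √40: A = (4 - (5)r₂)/√40 = \frac{9 \sqrt{10}}{20} + \frac{5}{2}, and B = 5 - A = \frac{5}{2} - \frac{9 \sqrt{10}}{20}.
So x(n) = \left(\frac{9 \sqrt{10}}{20} + \frac{5}{2}\right)\left(-1 + \sqrt{10}\right)^n + \left(\frac{5}{2} - \frac{9 \sqrt{10}}{20}\right)\left(- \sqrt{10} - 1\right)^n.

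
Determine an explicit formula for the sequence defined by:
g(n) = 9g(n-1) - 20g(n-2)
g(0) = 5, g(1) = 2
Characteristic equation: x² - 9x + 20 = 0, which factors as (x - (5))(x - (4)) = 0.
Roots r₁ = 5, r₂ = 4 (distinct).
General solution: g(n) = A·(5)^n + B·(4)^n.
From g(0) = 5: A + B = 5.
From g(1) = 2: 5A + 4B = 2.
Solving: A = -18, B = 23.
So g(n) = 23 \cdot 4^{n} - 18 \cdot 5^{n}.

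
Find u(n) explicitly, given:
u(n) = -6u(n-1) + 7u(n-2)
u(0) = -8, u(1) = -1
Characteristic equation: x² + 6x - 7 = 0, which factors as (x - (1))(x - (-7)) = 0.
Roots r₁ = 1, r₂ = -7 (distinct).
General solution: u(n) = A·(1)^n + B·(-7)^n.
From u(0) = -8: A + B = -8.
From u(1) = -1: A - 7B = -1.
Solving: A = - \frac{57}{8}, B = - \frac{7}{8}.
So u(n) = - \frac{7 \left(-7\right)^{n}}{8} - \frac{57}{8}.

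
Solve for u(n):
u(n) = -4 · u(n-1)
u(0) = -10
Pure geometric recurrence with ratio -4.
By induction u(n) = u(0) · (-4)^n = - 10 \left(-4\right)^{n}.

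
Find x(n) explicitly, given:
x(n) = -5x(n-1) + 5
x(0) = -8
First-order linear non-homogeneous.
Homogeneous solution: x_h(n) = A·(-5)^n.
Try constant particular solution x_p = K: K = -5K + 5 ⇒ K = \frac{5}{6}.
General: x(n) = A·(-5)^n + \frac{5}{6}.
Apply x(0) = -8: A + \frac{5}{6} = -8 ⇒ A = - \frac{53}{6}.
So x(n) = \frac{5}{6} - \frac{53 \left(-5\right)^{n}}{6}.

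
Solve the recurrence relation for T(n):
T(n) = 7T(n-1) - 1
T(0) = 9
First-order linear non-homogeneous.
Homogeneous solution: T_h(n) = A·(7)^n.
Try constant particular solution T_p = K: K = 7K - 1 ⇒ K = \frac{1}{6}.
General: T(n) = A·(7)^n + \frac{1}{6}.
Apply T(0) = 9: A + \frac{1}{6} = 9 ⇒ A = \frac{53}{6}.
So T(n) = \frac{53 \cdot 7^{n}}{6} + \frac{1}{6}.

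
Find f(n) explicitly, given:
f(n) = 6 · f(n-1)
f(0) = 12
Pure geometric recurrence with ratio 6.
By induction f(n) = f(0) · (6)^n = 12 \cdot 6^{n}.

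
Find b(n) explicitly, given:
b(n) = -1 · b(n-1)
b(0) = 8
Pure geometric recurrence with ratio -1.
By induction b(n) = b(0) · (-1)^n = 8 \left(-1\right)^{n}.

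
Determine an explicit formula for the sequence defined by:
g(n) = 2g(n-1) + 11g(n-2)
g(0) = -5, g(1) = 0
Characteristic equation: x² - 2x - 11 = 0.
Discriminant Δ = (2)² + 4·(11) = 48.
Roots r₁,₂ = (2 ± √48)/2, so r₁ = 1 + 2 \sqrt{3}, r₂ = 1 - 2 \sqrt{3}.
General solution: g(n) = A·r₁^n + B·r₂^n.
From the initial conditions, A + B = -5 and r₁A + r₂B = 0.
Since r₁ - r₂ = √48: A = (0 - (-5)r₂)/√48 = - \frac{5}{2} + \frac{5 \sqrt{3}}{12}, and B = -5 - A = - \frac{5}{2} - \frac{5 \sqrt{3}}{12}.
So g(n) = \left(- \frac{5}{2} + \frac{5 \sqrt{3}}{12}\right)\left(1 + 2 \sqrt{3}\right)^n + \left(- \frac{5}{2} - \frac{5 \sqrt{3}}{12}\right)\left(1 - 2 \sqrt{3}\right)^n.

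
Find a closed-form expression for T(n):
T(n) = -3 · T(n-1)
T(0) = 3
Pure geometric recurrence with ratio -3.
By induction T(n) = T(0) · (-3)^n = 3 \left(-3\right)^{n}.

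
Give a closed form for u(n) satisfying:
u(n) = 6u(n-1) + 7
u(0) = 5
First-order linear non-homogeneous.
Homogeneous solution: u_h(n) = A·(6)^n.
Try constant particular solution u_p = K: K = 6K + 7 ⇒ K = - \frac{7}{5}.
General: u(n) = A·(6)^n - \frac{7}{5}.
Apply u(0) = 5: A - \frac{7}{5} = 5 ⇒ A = \frac{32}{5}.
So u(n) = \frac{32 \cdot 6^{n}}{5} - \frac{7}{5}.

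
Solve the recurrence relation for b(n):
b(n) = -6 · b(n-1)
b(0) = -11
Pure geometric recurrence with ratio -6.
By induction b(n) = b(0) · (-6)^n = - 11 \left(-6\right)^{n}.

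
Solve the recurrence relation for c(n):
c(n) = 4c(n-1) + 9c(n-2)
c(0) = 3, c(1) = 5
Characteristic equation: x² - 4x - 9 = 0.
Discriminant Δ = (4)² + 4·(9) = 52.
Roots r₁,₂ = (4 ± √52)/2, so r₁ = 2 + \sqrt{13}, r₂ = 2 - \sqrt{13}.
General solution: c(n) = A·r₁^n + B·r₂^n.
From the initial conditions, A + B = 3 and r₁A + r₂B = 5.
Since r₁ - r₂ = √52: A = (5 - (3)r₂)/√52 = \frac{3}{2} - \frac{\sqrt{13}}{26}, and B = 3 - A = \frac{\sqrt{13}}{26} + \frac{3}{2}.
So c(n) = \left(\frac{3}{2} - \frac{\sqrt{13}}{26}\right)\left(2 + \sqrt{13}\right)^n + \left(\frac{\sqrt{13}}{26} + \frac{3}{2}\right)\left(2 - \sqrt{13}\right)^n.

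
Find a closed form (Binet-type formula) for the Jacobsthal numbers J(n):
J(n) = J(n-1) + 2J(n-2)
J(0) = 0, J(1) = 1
This is the Jacobsthal sequence.
Characteristic equation: x² - x - 2 = 0; roots r₁ = 2, r₂ = -1.
General: J(n) = A·r₁^n + B·r₂^n. Solving with J(0)=0, J(1)=1 gives A = \frac{1}{3}, B = - \frac{1}{3}.
So J(n) = - \frac{\left(-1\right)^{n}}{3} + \frac{2^{n}}{3}.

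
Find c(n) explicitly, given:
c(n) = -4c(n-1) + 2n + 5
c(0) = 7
First-order linear with linear forcing.
Homogeneous solution: c_h(n) = A·(-4)^n.
Try particular c_p(n) = pn + q. Substituting:
  pn + q = -4(p(n-1) + q) + 2n + 5.
Matching the n-coefficient: p = -4p + 2 ⇒ p = \frac{2}{5}.
Matching constants: q = 4p - 4q + 5 ⇒ q = \frac{33}{25}.
General: c(n) = A·(-4)^n + \frac{2 n}{5} + \frac{33}{25}.
Apply c(0) = 7: A + \frac{33}{25} = 7 ⇒ A = \frac{142}{25}.
So c(n) = \frac{142 \left(-4\right)^{n}}{25} + \frac{2 n}{5} + \frac{33}{25}.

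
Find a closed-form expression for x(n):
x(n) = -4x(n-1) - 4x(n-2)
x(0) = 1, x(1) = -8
Characteristic equation: x² + 4x + 4 = 0, which is (x - (-2))².
Repeated root r = -2.
General solution: x(n) = (A + Bn)·(-2)^n.
From x(0) = 1: A = 1.
From x(1) = -8: (A + B)·(-2) = -8 ⇒ B = 3.
So x(n) = \left(3 n + 1\right) \cdot (-2)^n.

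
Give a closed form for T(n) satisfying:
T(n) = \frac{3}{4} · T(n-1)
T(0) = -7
Pure geometric recurrence with ratio \frac{3}{4}.
By induction T(n) = T(0) · (\frac{3}{4})^n = - 7 \left(\frac{3}{4}\right)^{n}.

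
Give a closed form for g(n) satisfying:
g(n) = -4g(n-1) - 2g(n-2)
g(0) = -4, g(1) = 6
Characteristic equation: x² + 4x + 2 = 0.
Discriminant Δ = (-4)² + 4·(-2) = 8.
Roots r₁,₂ = (-4 ± √8)/2, so r₁ = -2 + \sqrt{2}, r₂ = -2 - \sqrt{2}.
General solution: g(n) = A·r₁^n + B·r₂^n.
From the initial conditions, A + B = -4 and r₁A + r₂B = 6.
Since r₁ - r₂ = √8: A = (6 - (-4)r₂)/√8 = -2 - \frac{\sqrt{2}}{2}, and B = -4 - A = -2 + \frac{\sqrt{2}}{2}.
So g(n) = \left(-2 - \frac{\sqrt{2}}{2}\right)\left(-2 + \sqrt{2}\right)^n + \left(-2 + \frac{\sqrt{2}}{2}\right)\left(-2 - \sqrt{2}\right)^n.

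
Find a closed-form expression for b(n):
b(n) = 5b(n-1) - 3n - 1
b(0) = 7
First-order linear with linear forcing.
Homogeneous solution: b_h(n) = A·(5)^n.
Try particular b_p(n) = pn + q. Substituting:
  pn + q = 5(p(n-1) + q) - 3n - 1.
Matching the n-coefficient: p = 5p - 3 ⇒ p = \frac{3}{4}.
Matching constants: q = -5p + 5q - 1 ⇒ q = \frac{19}{16}.
General: b(n) = A·(5)^n + \frac{3 n}{4} + \frac{19}{16}.
Apply b(0) = 7: A + \frac{19}{16} = 7 ⇒ A = \frac{93}{16}.
So b(n) = \frac{93 \cdot 5^{n}}{16} + \frac{3 n}{4} + \frac{19}{16}.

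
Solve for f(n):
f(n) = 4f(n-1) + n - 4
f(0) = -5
First-order linear with linear forcing.
Homogeneous solution: f_h(n) = A·(4)^n.
Try particular f_p(n) = pn + q. Substituting:
  pn + q = 4(p(n-1) + q) + n - 4.
Matching the n-coefficient: p = 4p + 1 ⇒ p = - \frac{1}{3}.
Matching constants: q = -4p + 4q - 4 ⇒ q = \frac{8}{9}.
General: f(n) = A·(4)^n - \frac{n}{3} + \frac{8}{9}.
Apply f(0) = -5: A + \frac{8}{9} = -5 ⇒ A = - \frac{53}{9}.
So f(n) = - \frac{53 \cdot 4^{n}}{9} - \frac{n}{3} + \frac{8}{9}.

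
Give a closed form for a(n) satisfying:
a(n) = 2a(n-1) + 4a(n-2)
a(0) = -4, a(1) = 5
Characteristic equation: x² - 2x - 4 = 0.
Discriminant Δ = (2)² + 4·(4) = 20.
Roots r₁,₂ = (2 ± √20)/2, so r₁ = 1 + \sqrt{5}, r₂ = 1 - \sqrt{5}.
General solution: a(n) = A·r₁^n + B·r₂^n.
From the initial conditions, A + B = -4 and r₁A + r₂B = 5.
Since r₁ - r₂ = √20: A = (5 - (-4)r₂)/√20 = -2 + \frac{9 \sqrt{5}}{10}, and B = -4 - A = - \frac{9 \sqrt{5}}{10} - 2.
So a(n) = \left(-2 + \frac{9 \sqrt{5}}{10}\right)\left(1 + \sqrt{5}\right)^n + \left(- \frac{9 \sqrt{5}}{10} - 2\right)\left(1 - \sqrt{5}\right)^n.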